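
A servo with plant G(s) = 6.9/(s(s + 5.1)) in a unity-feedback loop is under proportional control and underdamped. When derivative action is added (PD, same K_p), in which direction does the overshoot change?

decrease

The derivative term adds K·K_d to the s-coefficient of the characteristic equation, raising 2ζω_n while ω_n is unchanged; ζ increases, so overshoot decreases.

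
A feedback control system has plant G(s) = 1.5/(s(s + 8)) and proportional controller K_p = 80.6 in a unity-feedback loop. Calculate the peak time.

T_p = 0.307 s

Closed-loop characteristic equation: s² + 8s + 120.9 = 0, so ω_n = 11 rad/s and ζ = 8/(2·11) = 0.3638.
Damped frequency ω_d = ω_n√(1−ζ²) = 10.24 rad/s, so peak time T_p = π/ω_d = 0.307 s.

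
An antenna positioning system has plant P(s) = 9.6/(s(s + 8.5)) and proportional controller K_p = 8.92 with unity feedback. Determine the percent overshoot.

19.7%

The closed-loop denominator s² + 8.5s + 85.63 gives ω_n = √85.63 = 9.254 and ζ = 8.5/(2ω_n) = 0.4593.
%OS = 100·exp(−πζ/√(1−ζ²)) = 100·exp(−π·0.4593/√0.7891) = 19.7%.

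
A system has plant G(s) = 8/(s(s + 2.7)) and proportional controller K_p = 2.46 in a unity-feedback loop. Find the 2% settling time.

T_s ≈ 2.96 s

Closed-loop characteristic equation: s² + 2.7s + 19.68 = 0, so ω_n = 4.436 rad/s and ζ = 2.7/(2·4.436) = 0.3043.
2% settling time T_s ≈ 4/(ζω_n) = 4/1.35 = 2.96 s.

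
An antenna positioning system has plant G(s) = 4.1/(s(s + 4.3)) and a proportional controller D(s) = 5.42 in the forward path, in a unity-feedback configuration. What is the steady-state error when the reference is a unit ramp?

0.194

The loop has one pole at the origin (type 1). Velocity error constant K_v = lim_{s→0} s·D(s)G(s) = 5.42·4.1/4.3 = 5.168.
Steady-state error to a unit ramp: e_ss = 1/K_v = 0.194.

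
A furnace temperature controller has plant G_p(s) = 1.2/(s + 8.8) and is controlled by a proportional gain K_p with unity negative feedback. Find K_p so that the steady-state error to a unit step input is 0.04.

Steady-state error for a unit step on this type-0 loop is 1/(1 + K_p·G_p(0)).
G_p(0) = 0.1364. Require 1/(1 + K_p·0.1364) = 0.04, so 1 + 0.1364·K_p = 25.
K_p = (25 − 1)/0.1364 = 176.

K_p = 176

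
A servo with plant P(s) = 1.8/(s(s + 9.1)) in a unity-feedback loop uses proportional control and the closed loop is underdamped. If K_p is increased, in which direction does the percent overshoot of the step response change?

increase

Characteristic equation s² + 9.1s + K_p·1.8 = 0: raising K_p raises ω_n while 2ζω_n = 9.1 is fixed, so ζ falls and overshoot grows.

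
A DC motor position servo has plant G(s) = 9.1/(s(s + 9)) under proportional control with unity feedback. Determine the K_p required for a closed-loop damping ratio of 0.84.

Closed-loop characteristic equation: s² + 9s + K_p·9.1 = 0.
So ω_n = √(9.1K_p) and 2ζω_n = 9, giving ζ = 9/(2√(9.1K_p)).
Setting ζ = 0.84: √(9.1K_p) = 9/(2·0.84) = 5.357, so K_p = 28.7/9.1 = 3.15.

K_p = 3.15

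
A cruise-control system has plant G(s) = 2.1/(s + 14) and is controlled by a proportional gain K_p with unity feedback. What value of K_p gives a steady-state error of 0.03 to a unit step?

For a type-0 loop with proportional control, e_ss = 1/(1 + K_p·G(0)).
G(0) = 0.15. Require 1/(1 + K_p·0.15) = 0.03, so 1 + 0.15·K_p = 33.33.
K_p = (33.33 − 1)/0.15 = 216.

K_p = 216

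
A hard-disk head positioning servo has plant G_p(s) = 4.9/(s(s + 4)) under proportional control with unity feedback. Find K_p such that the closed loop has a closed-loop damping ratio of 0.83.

Closed-loop characteristic equation: s² + 4s + K_p·4.9 = 0.
So ω_n = √(4.9K_p) and 2ζω_n = 4, giving ζ = 4/(2√(4.9K_p)).
Setting ζ = 0.83: √(4.9K_p) = 4/(2·0.83) = 2.41, so K_p = 5.806/4.9 = 1.18.

K_p = 1.18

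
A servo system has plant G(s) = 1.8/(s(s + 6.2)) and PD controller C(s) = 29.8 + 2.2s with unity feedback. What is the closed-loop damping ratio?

Forward path: (29.8 + 2.2s)·1.8/(s(s+6.2)). The closed-loop characteristic equation is s² + (6.2 + 1.8·2.2)s + 1.8·29.8 = 0.
That is s² + 10.16s + 53.64 = 0, so ω_n = 7.324 rad/s and ζ = 10.16/(2·7.324) = 0.6936.

ζ = 0.694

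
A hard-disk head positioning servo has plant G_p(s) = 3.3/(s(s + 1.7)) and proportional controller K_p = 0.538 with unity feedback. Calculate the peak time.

From 1 + K_pG_p(s) = 0: s² + 1.7s + 1.775 = 0 ⇒ ω_n = 1.332, ζ = 0.6379.
Damped frequency ω_d = ω_n√(1−ζ²) = 1.026 rad/s, so peak time T_p = π/ω_d = 3.06 s.

T_p = 3.06 s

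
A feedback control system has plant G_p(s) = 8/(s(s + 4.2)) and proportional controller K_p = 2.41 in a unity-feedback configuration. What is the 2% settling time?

The closed-loop denominator s² + 4.2s + 19.28 gives ω_n = √19.28 = 4.391 and ζ = 4.2/(2ω_n) = 0.4783.
2% settling time T_s ≈ 4/(ζω_n) = 4/2.1 = 1.9 s.

T_s ≈ 1.9 s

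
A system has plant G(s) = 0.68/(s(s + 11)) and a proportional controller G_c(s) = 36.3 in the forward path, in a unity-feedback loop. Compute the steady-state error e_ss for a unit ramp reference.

The loop has one pole at the origin (type 1). Velocity error constant K_v = lim_{s→0} s·G_c(s)G(s) = 36.3·0.68/11 = 2.244.
Steady-state error to a unit ramp: e_ss = 1/K_v = 0.446.

0.446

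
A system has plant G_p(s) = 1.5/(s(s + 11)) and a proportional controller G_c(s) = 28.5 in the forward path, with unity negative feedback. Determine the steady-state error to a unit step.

The open loop G_c(s)G_p(s) has a pole at the origin (type 1), so the static position error constant is infinite and e_ss = 1/(1+∞) = 0.

0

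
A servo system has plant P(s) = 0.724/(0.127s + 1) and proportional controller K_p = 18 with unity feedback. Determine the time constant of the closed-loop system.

Closed loop: T(s) = K_p·P/(1+K_p·P) = 13.03/(0.127s + 1 + 13.03), with pole at s = −(1 + 13.03)/0.127 = −110.5.
Closed-loop time constant τ = 1/110.5 = 0.00905 s.

τ = 0.00905 s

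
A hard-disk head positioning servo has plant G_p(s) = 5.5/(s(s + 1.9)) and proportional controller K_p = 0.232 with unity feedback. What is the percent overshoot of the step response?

The closed-loop denominator s² + 1.9s + 1.276 gives ω_n = √1.276 = 1.13 and ζ = 1.9/(2ω_n) = 0.841.
%OS = 100·exp(−πζ/√(1−ζ²)) = 100·exp(−π·0.841/√0.2927) = 0.757%.

0.757%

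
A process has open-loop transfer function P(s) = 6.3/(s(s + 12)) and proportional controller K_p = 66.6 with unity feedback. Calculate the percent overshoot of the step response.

Closed-loop characteristic equation: s² + 12s + 419.6 = 0, so ω_n = 20.48 rad/s and ζ = 12/(2·20.48) = 0.2929.
%OS = 100·exp(−πζ/√(1−ζ²)) = 100·exp(−π·0.2929/√0.9142) = 38.2%.

38.2%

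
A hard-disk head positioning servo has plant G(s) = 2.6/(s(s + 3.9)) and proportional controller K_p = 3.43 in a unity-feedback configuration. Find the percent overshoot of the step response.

6.66%

Closed-loop characteristic equation: s² + 3.9s + 8.918 = 0, so ω_n = 2.986 rad/s and ζ = 3.9/(2·2.986) = 0.653.
%OS = 100·exp(−πζ/√(1−ζ²)) = 100·exp(−π·0.653/√0.5736) = 6.66%.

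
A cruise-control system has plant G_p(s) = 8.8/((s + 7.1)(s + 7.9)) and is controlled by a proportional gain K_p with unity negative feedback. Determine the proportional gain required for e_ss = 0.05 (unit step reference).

Steady-state error for a unit step on this type-0 loop is 1/(1 + K_p·G_p(0)).
G_p(0) = 0.1569. Require 1/(1 + K_p·0.1569) = 0.05, so 1 + 0.1569·K_p = 20.
K_p = (20 − 1)/0.1569 = 121.

K_p = 121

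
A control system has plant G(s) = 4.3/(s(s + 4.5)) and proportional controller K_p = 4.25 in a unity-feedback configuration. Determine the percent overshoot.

The closed-loop denominator s² + 4.5s + 18.27 gives ω_n = √18.27 = 4.275 and ζ = 4.5/(2ω_n) = 0.5263.
%OS = 100·exp(−πζ/√(1−ζ²)) = 100·exp(−π·0.5263/√0.723) = 14.3%.

14.3%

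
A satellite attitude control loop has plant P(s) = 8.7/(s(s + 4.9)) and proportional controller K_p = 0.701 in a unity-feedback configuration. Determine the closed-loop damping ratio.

ζ = 0.992

The closed-loop denominator is s(s+4.9) + 0.701·8.7 = s² + 4.9s + 6.099.
Matching s² + 2ζω_n s + ω_n²: ω_n = √6.099 = 2.47 rad/s and 2ζω_n = 4.9, so ζ = 4.9/(2·2.47) = 0.992.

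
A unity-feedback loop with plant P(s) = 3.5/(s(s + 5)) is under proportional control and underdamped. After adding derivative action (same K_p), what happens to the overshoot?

decrease

The derivative term adds K·K_d to the s-coefficient of the characteristic equation, raising 2ζω_n while ω_n is unchanged; ζ increases, so overshoot decreases.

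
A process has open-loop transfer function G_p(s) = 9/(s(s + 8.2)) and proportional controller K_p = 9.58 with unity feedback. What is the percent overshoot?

The closed-loop denominator s² + 8.2s + 86.22 gives ω_n = √86.22 = 9.285 and ζ = 8.2/(2ω_n) = 0.4415.
%OS = 100·exp(−πζ/√(1−ζ²)) = 100·exp(−π·0.4415/√0.805) = 21.3%.

21.3%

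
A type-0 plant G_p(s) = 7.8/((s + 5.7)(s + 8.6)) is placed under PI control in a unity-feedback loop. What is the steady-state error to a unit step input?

The PI controller's integrator makes the forward path type 1, so e_ss to a step is zero.

0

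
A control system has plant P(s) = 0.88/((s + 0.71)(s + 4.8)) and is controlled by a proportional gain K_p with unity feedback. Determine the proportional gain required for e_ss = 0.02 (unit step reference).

K_p = 190

For a type-0 loop with proportional control, e_ss = 1/(1 + K_p·P(0)).
P(0) = 0.2582. Require 1/(1 + K_p·0.2582) = 0.02, so 1 + 0.2582·K_p = 50.
K_p = (50 − 1)/0.2582 = 190.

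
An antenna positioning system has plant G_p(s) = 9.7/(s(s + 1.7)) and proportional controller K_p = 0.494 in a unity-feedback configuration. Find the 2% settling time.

From 1 + K_pG_p(s) = 0: s² + 1.7s + 4.792 = 0 ⇒ ω_n = 2.189, ζ = 0.3883.
2% settling time T_s ≈ 4/(ζω_n) = 4/0.85 = 4.71 s.

T_s ≈ 4.71 s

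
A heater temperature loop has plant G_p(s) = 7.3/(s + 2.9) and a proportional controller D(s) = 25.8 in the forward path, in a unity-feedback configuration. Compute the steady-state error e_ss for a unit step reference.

The loop is type 0. Static position error constant K_pos = D(0)·G_p(0) = 25.8·2.517 = 64.94.
Steady-state error to a unit step: e_ss = 1/(1+K_pos) = 1/65.94 = 0.0152.

0.0152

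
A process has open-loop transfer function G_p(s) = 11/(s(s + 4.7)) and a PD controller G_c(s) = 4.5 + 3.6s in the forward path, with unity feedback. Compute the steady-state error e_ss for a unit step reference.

The open loop G_c(s)G_p(s) has a pole at the origin (type 1), so the static position error constant is infinite and e_ss = 1/(1+∞) = 0.

0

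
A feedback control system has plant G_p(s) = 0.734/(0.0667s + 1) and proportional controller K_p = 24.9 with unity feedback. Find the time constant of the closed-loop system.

τ = 0.00346 s

Closed loop: T(s) = K_p·G_p/(1+K_p·G_p) = 18.28/(0.0667s + 1 + 18.28), with pole at s = −(1 + 18.28)/0.0667 = −289.
Closed-loop time constant τ = 1/289 = 0.00346 s.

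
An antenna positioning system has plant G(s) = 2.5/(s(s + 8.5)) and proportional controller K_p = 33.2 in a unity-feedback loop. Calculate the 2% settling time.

T_s ≈ 0.941 s

From 1 + K_pG(s) = 0: s² + 8.5s + 83 = 0 ⇒ ω_n = 9.11, ζ = 0.4665.
2% settling time T_s ≈ 4/(ζω_n) = 4/4.25 = 0.941 s.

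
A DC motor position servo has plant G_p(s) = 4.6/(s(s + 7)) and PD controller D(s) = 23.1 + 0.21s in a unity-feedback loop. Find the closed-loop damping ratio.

ζ = 0.386

Forward path: (23.1 + 0.21s)·4.6/(s(s+7)). The closed-loop characteristic equation is s² + (7 + 4.6·0.21)s + 4.6·23.1 = 0.
That is s² + 7.966s + 106.3 = 0, so ω_n = 10.31 rad/s and ζ = 7.966/(2·10.31) = 0.3864.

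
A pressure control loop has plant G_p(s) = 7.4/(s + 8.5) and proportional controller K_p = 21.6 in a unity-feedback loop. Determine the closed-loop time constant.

Closed-loop transfer function: T(s) = K_p·G_p(s)/(1 + K_p·G_p(s)) = 159.8/(s + 8.5 + 159.8) = 159.8/(s + 168.3).
Time constant τ = 1/168.3 = 0.00594 s.

τ = 0.00594 s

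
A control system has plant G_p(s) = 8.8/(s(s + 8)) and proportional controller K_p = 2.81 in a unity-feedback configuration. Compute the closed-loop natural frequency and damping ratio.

With unity feedback the closed-loop characteristic equation is s² + 8s + 2.81·8.8 = s² + 8s + 24.73 = 0.
So ω_n² = 24.73 ⇒ ω_n = 4.973 rad/s, and ζ = 8/(2ω_n) = 0.804.

ω_n = 4.97 rad/s, ζ = 0.804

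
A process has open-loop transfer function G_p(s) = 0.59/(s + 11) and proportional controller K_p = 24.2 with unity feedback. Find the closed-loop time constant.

Closed-loop transfer function: T(s) = K_p·G_p(s)/(1 + K_p·G_p(s)) = 14.28/(s + 11 + 14.28) = 14.28/(s + 25.28).
Time constant τ = 1/25.28 = 0.0396 s.

τ = 0.0396 s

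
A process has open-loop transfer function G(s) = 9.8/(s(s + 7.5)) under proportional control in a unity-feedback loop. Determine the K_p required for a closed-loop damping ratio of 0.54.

Closed-loop characteristic equation: s² + 7.5s + K_p·9.8 = 0.
So ω_n = √(9.8K_p) and 2ζω_n = 7.5, giving ζ = 7.5/(2√(9.8K_p)).
Setting ζ = 0.54: √(9.8K_p) = 7.5/(2·0.54) = 6.944, so K_p = 48.23/9.8 = 4.92.

K_p = 4.92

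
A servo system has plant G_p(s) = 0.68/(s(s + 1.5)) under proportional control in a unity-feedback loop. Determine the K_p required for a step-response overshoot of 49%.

K_p = 16.9

From %OS = 100·exp(−πζ/√(1−ζ²)) = 49%, ζ = −ln(0.49)/√(π²+ln²(0.49)) = 0.2214.
Characteristic equation s² + 1.5s + 0.68K_p = 0 gives ζ = 1.5/(2√(0.68K_p)).
Setting ζ = 0.2214: √(0.68K_p) = 1.5/(2·0.2214) = 3.387, so K_p = 11.47/0.68 = 16.9.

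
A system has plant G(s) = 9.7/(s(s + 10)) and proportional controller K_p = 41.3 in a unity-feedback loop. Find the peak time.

T_p = 0.162 s

From 1 + K_pG(s) = 0: s² + 10s + 400.6 = 0 ⇒ ω_n = 20.02, ζ = 0.2498.
Damped frequency ω_d = ω_n√(1−ζ²) = 19.38 rad/s, so peak time T_p = π/ω_d = 0.162 s.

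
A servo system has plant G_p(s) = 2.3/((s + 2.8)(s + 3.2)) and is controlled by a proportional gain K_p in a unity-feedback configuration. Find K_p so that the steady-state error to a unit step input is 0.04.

K_p = 93.5

For a type-0 loop with proportional control, e_ss = 1/(1 + K_p·G_p(0)).
G_p(0) = 0.2567. Require 1/(1 + K_p·0.2567) = 0.04, so 1 + 0.2567·K_p = 25.
K_p = (25 − 1)/0.2567 = 93.5.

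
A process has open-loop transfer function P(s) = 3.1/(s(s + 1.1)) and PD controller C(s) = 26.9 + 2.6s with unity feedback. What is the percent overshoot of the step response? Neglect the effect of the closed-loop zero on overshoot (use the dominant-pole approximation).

16.2%

Forward path: (26.9 + 2.6s)·3.1/(s(s+1.1)). The closed-loop characteristic equation is s² + (1.1 + 3.1·2.6)s + 3.1·26.9 = 0.
That is s² + 9.16s + 83.39 = 0, so ω_n = 9.132 rad/s and ζ = 9.16/(2·9.132) = 0.5015.
%OS = 100·exp(−πζ/√(1−ζ²)) = 16.2%.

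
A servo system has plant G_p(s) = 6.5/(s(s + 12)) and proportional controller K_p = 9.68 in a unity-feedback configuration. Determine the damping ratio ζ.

ζ = 0.756

With unity feedback the closed-loop characteristic equation is s² + 12s + 9.68·6.5 = s² + 12s + 62.92 = 0.
So ω_n² = 62.92 ⇒ ω_n = 7.932 rad/s, and ζ = 12/(2ω_n) = 0.756.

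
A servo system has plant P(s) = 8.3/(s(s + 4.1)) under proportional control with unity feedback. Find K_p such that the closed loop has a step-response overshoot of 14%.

K_p = 1.8

From %OS = 100·exp(−πζ/√(1−ζ²)) = 14%, ζ = −ln(0.14)/√(π²+ln²(0.14)) = 0.5305.
Characteristic equation s² + 4.1s + 8.3K_p = 0 gives ζ = 4.1/(2√(8.3K_p)).
Setting ζ = 0.5305: √(8.3K_p) = 4.1/(2·0.5305) = 3.864, so K_p = 14.93/8.3 = 1.8.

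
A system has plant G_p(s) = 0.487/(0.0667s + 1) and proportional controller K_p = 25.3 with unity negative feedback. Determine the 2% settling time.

T_s ≈ 0.02 s

Closed loop: T(s) = K_p·G_p/(1+K_p·G_p) = 12.32/(0.0667s + 1 + 12.32), with pole at s = −(1 + 12.32)/0.0667 = −199.7.
τ = 1/199.7 = 0.005007 s, so 2% settling time ≈ 4τ = 0.02 s.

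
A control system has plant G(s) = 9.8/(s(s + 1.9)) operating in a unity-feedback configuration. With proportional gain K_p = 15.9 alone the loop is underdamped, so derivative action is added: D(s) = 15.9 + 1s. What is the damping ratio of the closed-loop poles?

ζ = 0.469

Forward path: (15.9 + 1s)·9.8/(s(s+1.9)). The closed-loop characteristic equation is s² + (1.9 + 9.8·1)s + 9.8·15.9 = 0.
That is s² + 11.7s + 155.8 = 0, so ω_n = 12.48 rad/s and ζ = 11.7/(2·12.48) = 0.4686.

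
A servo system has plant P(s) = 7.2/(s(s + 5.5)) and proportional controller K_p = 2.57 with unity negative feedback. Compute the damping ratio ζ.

ζ = 0.639

1 + K_p·P(s) = 0 gives s² + 5.5s + 18.5 = 0.
Matching s² + 2ζω_n s + ω_n²: ω_n = √18.5 = 4.302 rad/s and 2ζω_n = 5.5, so ζ = 5.5/(2·4.302) = 0.639.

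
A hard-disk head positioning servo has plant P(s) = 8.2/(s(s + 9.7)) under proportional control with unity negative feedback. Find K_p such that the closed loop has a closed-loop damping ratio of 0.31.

Closed-loop characteristic equation: s² + 9.7s + K_p·8.2 = 0.
So ω_n = √(8.2K_p) and 2ζω_n = 9.7, giving ζ = 9.7/(2√(8.2K_p)).
Setting ζ = 0.31: √(8.2K_p) = 9.7/(2·0.31) = 15.65, so K_p = 244.8/8.2 = 29.9.

K_p = 29.9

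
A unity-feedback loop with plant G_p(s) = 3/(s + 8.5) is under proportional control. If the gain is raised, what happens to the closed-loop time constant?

decrease

Closed-loop pole is at s = −(8.5+K_p·3); larger K_p moves it further left, so τ = 1/(8.5+K_p·3) decreases.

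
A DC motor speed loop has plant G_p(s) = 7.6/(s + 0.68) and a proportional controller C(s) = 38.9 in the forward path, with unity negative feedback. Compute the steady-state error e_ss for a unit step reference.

0.00229

The loop is type 0. Static position error constant K_pos = C(0)·G_p(0) = 38.9·11.18 = 434.8.
Steady-state error to a unit step: e_ss = 1/(1+K_pos) = 1/435.8 = 0.00229.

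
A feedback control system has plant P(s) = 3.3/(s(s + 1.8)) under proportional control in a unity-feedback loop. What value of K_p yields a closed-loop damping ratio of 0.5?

K_p = 0.982

Closed-loop characteristic equation: s² + 1.8s + K_p·3.3 = 0.
So ω_n = √(3.3K_p) and 2ζω_n = 1.8, giving ζ = 1.8/(2√(3.3K_p)).
Setting ζ = 0.5: √(3.3K_p) = 1.8/(2·0.5) = 1.8, so K_p = 3.24/3.3 = 0.982.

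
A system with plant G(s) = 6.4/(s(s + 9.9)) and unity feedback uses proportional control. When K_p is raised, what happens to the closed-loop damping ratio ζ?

ζ = 9.9/(2√(6.4K_p)); increasing K_p raises the denominator, so ζ falls.

decrease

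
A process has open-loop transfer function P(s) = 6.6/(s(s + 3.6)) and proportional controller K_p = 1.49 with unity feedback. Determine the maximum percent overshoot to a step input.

The closed-loop denominator s² + 3.6s + 9.834 gives ω_n = √9.834 = 3.136 and ζ = 3.6/(2ω_n) = 0.574.
%OS = 100·exp(−πζ/√(1−ζ²)) = 100·exp(−π·0.574/√0.6705) = 11.1%.

11.1%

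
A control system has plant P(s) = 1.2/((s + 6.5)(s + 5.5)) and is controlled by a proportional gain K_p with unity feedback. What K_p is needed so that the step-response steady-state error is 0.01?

Steady-state error for a unit step on this type-0 loop is 1/(1 + K_p·P(0)).
P(0) = 0.03357. Require 1/(1 + K_p·0.03357) = 0.01, so 1 + 0.03357·K_p = 100.
K_p = (100 − 1)/0.03357 = 2950.

K_p = 2950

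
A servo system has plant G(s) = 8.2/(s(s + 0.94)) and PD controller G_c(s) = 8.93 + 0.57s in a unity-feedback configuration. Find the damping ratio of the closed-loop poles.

ζ = 0.328

Forward path: (8.93 + 0.57s)·8.2/(s(s+0.94)). The closed-loop characteristic equation is s² + (0.94 + 8.2·0.57)s + 8.2·8.93 = 0.
That is s² + 5.614s + 73.23 = 0, so ω_n = 8.557 rad/s and ζ = 5.614/(2·8.557) = 0.328.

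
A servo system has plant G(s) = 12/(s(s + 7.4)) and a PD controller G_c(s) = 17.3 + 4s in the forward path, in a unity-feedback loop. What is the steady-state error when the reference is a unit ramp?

The loop has one pole at the origin (type 1). Velocity error constant K_v = lim_{s→0} s·G_c(s)G(s) = 17.3·12/7.4 = 28.05.
Steady-state error to a unit ramp: e_ss = 1/K_v = 0.0356.

0.0356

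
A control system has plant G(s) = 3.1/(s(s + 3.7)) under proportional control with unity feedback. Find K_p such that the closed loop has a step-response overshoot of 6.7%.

K_p = 2.6

From %OS = 100·exp(−πζ/√(1−ζ²)) = 6.7%, ζ = −ln(0.067)/√(π²+ln²(0.067)) = 0.6522.
Characteristic equation s² + 3.7s + 3.1K_p = 0 gives ζ = 3.7/(2√(3.1K_p)).
Setting ζ = 0.6522: √(3.1K_p) = 3.7/(2·0.6522) = 2.836, so K_p = 8.046/3.1 = 2.6.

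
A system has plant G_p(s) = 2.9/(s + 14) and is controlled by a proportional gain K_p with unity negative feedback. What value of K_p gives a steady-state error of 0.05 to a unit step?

The loop is type 0, so e_ss(step) = 1/(1 + K_pos) with K_pos = K_p·G_p(0).
G_p(0) = 0.2071. Require 1/(1 + K_p·0.2071) = 0.05, so 1 + 0.2071·K_p = 20.
K_p = (20 − 1)/0.2071 = 91.7.

K_p = 91.7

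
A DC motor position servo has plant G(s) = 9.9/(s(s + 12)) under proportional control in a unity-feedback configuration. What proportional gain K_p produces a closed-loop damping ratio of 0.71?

K_p = 7.21

Closed-loop characteristic equation: s² + 12s + K_p·9.9 = 0.
So ω_n = √(9.9K_p) and 2ζω_n = 12, giving ζ = 12/(2√(9.9K_p)).
Setting ζ = 0.71: √(9.9K_p) = 12/(2·0.71) = 8.451, so K_p = 71.41/9.9 = 7.21.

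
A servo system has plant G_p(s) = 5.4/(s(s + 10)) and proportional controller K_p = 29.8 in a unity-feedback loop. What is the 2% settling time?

T_s ≈ 0.8 s

The closed-loop denominator s² + 10s + 160.9 gives ω_n = √160.9 = 12.69 and ζ = 10/(2ω_n) = 0.3942.
2% settling time T_s ≈ 4/(ζω_n) = 4/5 = 0.8 s.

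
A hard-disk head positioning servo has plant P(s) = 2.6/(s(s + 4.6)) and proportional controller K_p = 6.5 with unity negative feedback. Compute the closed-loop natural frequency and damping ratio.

ω_n = 4.11 rad/s, ζ = 0.559

The closed-loop denominator is s(s+4.6) + 6.5·2.6 = s² + 4.6s + 16.9.
Matching s² + 2ζω_n s + ω_n²: ω_n = √16.9 = 4.111 rad/s and 2ζω_n = 4.6, so ζ = 4.6/(2·4.111) = 0.559.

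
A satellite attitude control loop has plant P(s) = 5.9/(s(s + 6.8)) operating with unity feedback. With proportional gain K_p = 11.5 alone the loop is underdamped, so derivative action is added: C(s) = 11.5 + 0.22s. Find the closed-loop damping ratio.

ζ = 0.492

Forward path: (11.5 + 0.22s)·5.9/(s(s+6.8)). The closed-loop characteristic equation is s² + (6.8 + 5.9·0.22)s + 5.9·11.5 = 0.
That is s² + 8.098s + 67.85 = 0, so ω_n = 8.237 rad/s and ζ = 8.098/(2·8.237) = 0.4916.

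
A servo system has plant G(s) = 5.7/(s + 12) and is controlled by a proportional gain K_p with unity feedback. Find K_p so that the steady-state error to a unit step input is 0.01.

K_p = 208

The loop is type 0, so e_ss(step) = 1/(1 + K_pos) with K_pos = K_p·G(0).
G(0) = 0.475. Require 1/(1 + K_p·0.475) = 0.01, so 1 + 0.475·K_p = 100.
K_p = (100 − 1)/0.475 = 208.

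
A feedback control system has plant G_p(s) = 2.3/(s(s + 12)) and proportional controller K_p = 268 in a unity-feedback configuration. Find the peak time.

The closed-loop denominator s² + 12s + 616.4 gives ω_n = √616.4 = 24.83 and ζ = 12/(2ω_n) = 0.2417.
Damped frequency ω_d = ω_n√(1−ζ²) = 24.09 rad/s, so peak time T_p = π/ω_d = 0.13 s.

T_p = 0.13 s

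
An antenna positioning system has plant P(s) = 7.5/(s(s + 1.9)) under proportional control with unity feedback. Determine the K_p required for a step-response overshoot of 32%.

K_p = 1.04

From %OS = 100·exp(−πζ/√(1−ζ²)) = 32%, ζ = −ln(0.32)/√(π²+ln²(0.32)) = 0.341.
Characteristic equation s² + 1.9s + 7.5K_p = 0 gives ζ = 1.9/(2√(7.5K_p)).
Setting ζ = 0.341: √(7.5K_p) = 1.9/(2·0.341) = 2.786, so K_p = 7.763/7.5 = 1.04.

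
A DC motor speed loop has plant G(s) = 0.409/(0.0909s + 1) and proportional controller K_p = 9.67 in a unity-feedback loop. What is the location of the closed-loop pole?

s = -54.51

Closed loop: T(s) = K_p·G/(1+K_p·G) = 3.955/(0.0909s + 1 + 3.955), with pole at s = −(1 + 3.955)/0.0909 = −54.51.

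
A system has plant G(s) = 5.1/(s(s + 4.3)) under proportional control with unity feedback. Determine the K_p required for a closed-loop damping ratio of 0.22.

K_p = 18.7

Closed-loop characteristic equation: s² + 4.3s + K_p·5.1 = 0.
So ω_n = √(5.1K_p) and 2ζω_n = 4.3, giving ζ = 4.3/(2√(5.1K_p)).
Setting ζ = 0.22: √(5.1K_p) = 4.3/(2·0.22) = 9.773, so K_p = 95.51/5.1 = 18.7.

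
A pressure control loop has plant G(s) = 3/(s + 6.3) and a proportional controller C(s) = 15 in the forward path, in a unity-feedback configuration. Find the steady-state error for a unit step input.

0.123

The loop is type 0. Static position error constant K_pos = C(0)·G(0) = 15·0.4762 = 7.143.
Steady-state error to a unit step: e_ss = 1/(1+K_pos) = 1/8.143 = 0.123.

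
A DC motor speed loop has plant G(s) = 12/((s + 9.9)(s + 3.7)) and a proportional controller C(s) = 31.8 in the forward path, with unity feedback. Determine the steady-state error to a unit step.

0.0876

The loop is type 0. Static position error constant K_pos = C(0)·G(0) = 31.8·0.3276 = 10.42.
Steady-state error to a unit step: e_ss = 1/(1+K_pos) = 1/11.42 = 0.0876.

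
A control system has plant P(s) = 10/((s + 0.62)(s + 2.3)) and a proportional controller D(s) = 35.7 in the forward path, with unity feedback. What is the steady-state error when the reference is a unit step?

0.00398

The loop is type 0. Static position error constant K_pos = D(0)·P(0) = 35.7·7.013 = 250.4.
Steady-state error to a unit step: e_ss = 1/(1+K_pos) = 1/251.4 = 0.00398.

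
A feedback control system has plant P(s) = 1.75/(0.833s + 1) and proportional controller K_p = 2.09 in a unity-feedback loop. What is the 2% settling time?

Closed loop: T(s) = K_p·P/(1+K_p·P) = 3.657/(0.833s + 1 + 3.657), with pole at s = −(1 + 3.657)/0.833 = −5.591.
τ = 1/5.591 = 0.1789 s, so 2% settling time ≈ 4τ = 0.715 s.

T_s ≈ 0.715 s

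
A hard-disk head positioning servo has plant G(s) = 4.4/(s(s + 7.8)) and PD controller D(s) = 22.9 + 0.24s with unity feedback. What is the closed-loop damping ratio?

Forward path: (22.9 + 0.24s)·4.4/(s(s+7.8)). The closed-loop characteristic equation is s² + (7.8 + 4.4·0.24)s + 4.4·22.9 = 0.
That is s² + 8.856s + 100.8 = 0, so ω_n = 10.04 rad/s and ζ = 8.856/(2·10.04) = 0.4411.

ζ = 0.441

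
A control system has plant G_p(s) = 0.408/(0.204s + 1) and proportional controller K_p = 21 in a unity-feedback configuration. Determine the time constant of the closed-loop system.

Closed loop: T(s) = K_p·G_p/(1+K_p·G_p) = 8.568/(0.204s + 1 + 8.568), with pole at s = −(1 + 8.568)/0.204 = −46.9.
Closed-loop time constant τ = 1/46.9 = 0.0213 s.

τ = 0.0213 s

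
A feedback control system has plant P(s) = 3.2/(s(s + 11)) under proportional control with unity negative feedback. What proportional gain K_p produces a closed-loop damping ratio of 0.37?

K_p = 69.1

Closed-loop characteristic equation: s² + 11s + K_p·3.2 = 0.
So ω_n = √(3.2K_p) and 2ζω_n = 11, giving ζ = 11/(2√(3.2K_p)).
Setting ζ = 0.37: √(3.2K_p) = 11/(2·0.37) = 14.86, so K_p = 221/3.2 = 69.1.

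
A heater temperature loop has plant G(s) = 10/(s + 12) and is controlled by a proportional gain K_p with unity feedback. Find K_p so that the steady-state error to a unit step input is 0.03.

K_p = 38.8

For a type-0 loop with proportional control, e_ss = 1/(1 + K_p·G(0)).
G(0) = 0.8333. Require 1/(1 + K_p·0.8333) = 0.03, so 1 + 0.8333·K_p = 33.33.
K_p = (33.33 − 1)/0.8333 = 38.8.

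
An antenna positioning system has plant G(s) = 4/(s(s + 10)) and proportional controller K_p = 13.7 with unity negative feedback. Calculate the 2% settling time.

From 1 + K_pG(s) = 0: s² + 10s + 54.8 = 0 ⇒ ω_n = 7.403, ζ = 0.6754.
2% settling time T_s ≈ 4/(ζω_n) = 4/5 = 0.8 s.

T_s ≈ 0.8 s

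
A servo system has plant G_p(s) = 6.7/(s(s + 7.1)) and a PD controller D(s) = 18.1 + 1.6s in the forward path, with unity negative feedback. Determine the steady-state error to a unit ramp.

The loop has one pole at the origin (type 1). Velocity error constant K_v = lim_{s→0} s·D(s)G_p(s) = 18.1·6.7/7.1 = 17.08.
Steady-state error to a unit ramp: e_ss = 1/K_v = 0.0585.

0.0585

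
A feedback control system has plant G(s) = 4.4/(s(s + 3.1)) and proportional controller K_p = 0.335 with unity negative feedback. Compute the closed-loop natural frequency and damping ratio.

1 + K_p·G(s) = 0 gives s² + 3.1s + 1.474 = 0.
So ω_n² = 1.474 ⇒ ω_n = 1.214 rad/s, and ζ = 3.1/(2ω_n) = 1.28.

ω_n = 1.21 rad/s, ζ = 1.28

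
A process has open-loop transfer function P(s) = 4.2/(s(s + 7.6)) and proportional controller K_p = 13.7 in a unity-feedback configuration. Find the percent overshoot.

16.2%

Closed-loop characteristic equation: s² + 7.6s + 57.54 = 0, so ω_n = 7.586 rad/s and ζ = 7.6/(2·7.586) = 0.501.
%OS = 100·exp(−πζ/√(1−ζ²)) = 100·exp(−π·0.501/√0.749) = 16.2%.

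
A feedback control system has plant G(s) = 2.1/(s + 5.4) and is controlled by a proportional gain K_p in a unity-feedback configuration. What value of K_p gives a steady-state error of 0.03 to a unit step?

K_p = 83.1

The loop is type 0, so e_ss(step) = 1/(1 + K_pos) with K_pos = K_p·G(0).
G(0) = 0.3889. Require 1/(1 + K_p·0.3889) = 0.03, so 1 + 0.3889·K_p = 33.33.
K_p = (33.33 − 1)/0.3889 = 83.1.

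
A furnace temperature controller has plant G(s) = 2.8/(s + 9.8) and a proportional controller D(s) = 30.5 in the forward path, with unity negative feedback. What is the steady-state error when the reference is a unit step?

The loop is type 0. Static position error constant K_pos = D(0)·G(0) = 30.5·0.2857 = 8.714.
Steady-state error to a unit step: e_ss = 1/(1+K_pos) = 1/9.714 = 0.103.

0.103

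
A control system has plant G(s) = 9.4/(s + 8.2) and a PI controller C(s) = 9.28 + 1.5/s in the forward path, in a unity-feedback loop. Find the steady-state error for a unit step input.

0

The open loop C(s)G(s) has a pole at the origin (type 1), so the static position error constant is infinite and e_ss = 1/(1+∞) = 0.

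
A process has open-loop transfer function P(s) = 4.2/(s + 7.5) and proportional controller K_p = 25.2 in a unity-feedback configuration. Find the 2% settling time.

T_s ≈ 0.0353 s

Closed-loop transfer function: T(s) = K_p·P(s)/(1 + K_p·P(s)) = 105.8/(s + 7.5 + 105.8) = 105.8/(s + 113.3).
Time constant τ = 1/113.3 = 0.008823 s, so the 2% settling time is about 4τ = 0.0353 s.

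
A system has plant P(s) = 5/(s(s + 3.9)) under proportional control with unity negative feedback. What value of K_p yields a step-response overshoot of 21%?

From %OS = 100·exp(−πζ/√(1−ζ²)) = 21%, ζ = −ln(0.21)/√(π²+ln²(0.21)) = 0.4449.
Characteristic equation s² + 3.9s + 5K_p = 0 gives ζ = 3.9/(2√(5K_p)).
Setting ζ = 0.4449: √(5K_p) = 3.9/(2·0.4449) = 4.383, so K_p = 19.21/5 = 3.84.

K_p = 3.84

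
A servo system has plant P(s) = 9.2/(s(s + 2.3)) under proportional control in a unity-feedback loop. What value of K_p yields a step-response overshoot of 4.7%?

From %OS = 100·exp(−πζ/√(1−ζ²)) = 4.7%, ζ = −ln(0.047)/√(π²+ln²(0.047)) = 0.6975.
Characteristic equation s² + 2.3s + 9.2K_p = 0 gives ζ = 2.3/(2√(9.2K_p)).
Setting ζ = 0.6975: √(9.2K_p) = 2.3/(2·0.6975) = 1.649, so K_p = 2.719/9.2 = 0.296.

K_p = 0.296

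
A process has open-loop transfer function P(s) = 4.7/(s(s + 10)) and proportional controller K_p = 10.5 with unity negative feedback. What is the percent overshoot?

4.15%

From 1 + K_pP(s) = 0: s² + 10s + 49.35 = 0 ⇒ ω_n = 7.025, ζ = 0.7117.
%OS = 100·exp(−πζ/√(1−ζ²)) = 100·exp(−π·0.7117/√0.4934) = 4.15%.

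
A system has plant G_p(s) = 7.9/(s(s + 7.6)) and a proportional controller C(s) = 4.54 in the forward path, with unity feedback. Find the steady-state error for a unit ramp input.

0.212

The loop has one pole at the origin (type 1). Velocity error constant K_v = lim_{s→0} s·C(s)G_p(s) = 4.54·7.9/7.6 = 4.719.
Steady-state error to a unit ramp: e_ss = 1/K_v = 0.212.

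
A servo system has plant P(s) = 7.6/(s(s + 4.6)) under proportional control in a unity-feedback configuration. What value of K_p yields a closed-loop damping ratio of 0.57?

K_p = 2.14

Closed-loop characteristic equation: s² + 4.6s + K_p·7.6 = 0.
So ω_n = √(7.6K_p) and 2ζω_n = 4.6, giving ζ = 4.6/(2√(7.6K_p)).
Setting ζ = 0.57: √(7.6K_p) = 4.6/(2·0.57) = 4.035, so K_p = 16.28/7.6 = 2.14.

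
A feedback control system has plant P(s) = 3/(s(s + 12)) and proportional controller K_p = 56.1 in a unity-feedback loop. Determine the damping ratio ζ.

The closed-loop denominator is s(s+12) + 56.1·3 = s² + 12s + 168.3.
So ω_n² = 168.3 ⇒ ω_n = 12.97 rad/s, and ζ = 12/(2ω_n) = 0.462.

ζ = 0.462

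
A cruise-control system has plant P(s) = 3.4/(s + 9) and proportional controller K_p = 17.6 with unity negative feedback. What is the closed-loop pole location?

Closed-loop transfer function: T(s) = K_p·P(s)/(1 + K_p·P(s)) = 59.84/(s + 9 + 59.84) = 59.84/(s + 68.84).
The closed-loop pole is at s = −68.84.

s = -68.84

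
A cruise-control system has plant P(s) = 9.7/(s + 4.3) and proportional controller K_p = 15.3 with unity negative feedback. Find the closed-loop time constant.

Closed-loop transfer function: T(s) = K_p·P(s)/(1 + K_p·P(s)) = 148.4/(s + 4.3 + 148.4) = 148.4/(s + 152.7).
Time constant τ = 1/152.7 = 0.00655 s.

τ = 0.00655 s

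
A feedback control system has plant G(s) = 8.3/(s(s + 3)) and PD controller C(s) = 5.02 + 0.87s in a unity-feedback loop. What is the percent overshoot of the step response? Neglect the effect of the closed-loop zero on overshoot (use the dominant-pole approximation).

1.71%

Forward path: (5.02 + 0.87s)·8.3/(s(s+3)). The closed-loop characteristic equation is s² + (3 + 8.3·0.87)s + 8.3·5.02 = 0.
That is s² + 10.22s + 41.67 = 0, so ω_n = 6.455 rad/s and ζ = 10.22/(2·6.455) = 0.7917.
%OS = 100·exp(−πζ/√(1−ζ²)) = 1.71%.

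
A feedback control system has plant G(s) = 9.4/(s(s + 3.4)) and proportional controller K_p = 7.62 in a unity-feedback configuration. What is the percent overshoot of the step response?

52.5%

From 1 + K_pG(s) = 0: s² + 3.4s + 71.63 = 0 ⇒ ω_n = 8.463, ζ = 0.2009.
%OS = 100·exp(−πζ/√(1−ζ²)) = 100·exp(−π·0.2009/√0.9597) = 52.5%.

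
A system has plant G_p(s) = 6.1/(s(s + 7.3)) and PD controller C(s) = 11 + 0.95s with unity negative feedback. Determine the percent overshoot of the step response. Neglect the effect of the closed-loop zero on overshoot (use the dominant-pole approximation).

Forward path: (11 + 0.95s)·6.1/(s(s+7.3)). The closed-loop characteristic equation is s² + (7.3 + 6.1·0.95)s + 6.1·11 = 0.
That is s² + 13.09s + 67.1 = 0, so ω_n = 8.191 rad/s and ζ = 13.09/(2·8.191) = 0.7993.
%OS = 100·exp(−πζ/√(1−ζ²)) = 1.53%.

1.53%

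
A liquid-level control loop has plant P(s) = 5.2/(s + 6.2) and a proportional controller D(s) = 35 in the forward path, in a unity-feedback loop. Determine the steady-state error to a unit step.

The loop is type 0. Static position error constant K_pos = D(0)·P(0) = 35·0.8387 = 29.35.
Steady-state error to a unit step: e_ss = 1/(1+K_pos) = 1/30.35 = 0.0329.

0.0329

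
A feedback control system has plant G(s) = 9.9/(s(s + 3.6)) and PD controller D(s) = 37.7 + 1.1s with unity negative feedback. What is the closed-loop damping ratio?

Forward path: (37.7 + 1.1s)·9.9/(s(s+3.6)). The closed-loop characteristic equation is s² + (3.6 + 9.9·1.1)s + 9.9·37.7 = 0.
That is s² + 14.49s + 373.2 = 0, so ω_n = 19.32 rad/s and ζ = 14.49/(2·19.32) = 0.375.

ζ = 0.375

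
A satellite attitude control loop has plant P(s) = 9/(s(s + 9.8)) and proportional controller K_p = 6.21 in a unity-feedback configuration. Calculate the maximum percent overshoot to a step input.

From 1 + K_pP(s) = 0: s² + 9.8s + 55.89 = 0 ⇒ ω_n = 7.476, ζ = 0.6554.
%OS = 100·exp(−πζ/√(1−ζ²)) = 100·exp(−π·0.6554/√0.5704) = 6.55%.

6.55%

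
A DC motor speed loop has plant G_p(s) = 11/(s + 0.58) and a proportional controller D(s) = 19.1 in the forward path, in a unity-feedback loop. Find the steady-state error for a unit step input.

0.00275

The loop is type 0. Static position error constant K_pos = D(0)·G_p(0) = 19.1·18.97 = 362.2.
Steady-state error to a unit step: e_ss = 1/(1+K_pos) = 1/363.2 = 0.00275.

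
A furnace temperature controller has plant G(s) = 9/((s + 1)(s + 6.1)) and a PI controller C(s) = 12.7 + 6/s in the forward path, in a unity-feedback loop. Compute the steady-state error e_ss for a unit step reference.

0

The open loop C(s)G(s) has a pole at the origin (type 1), so the static position error constant is infinite and e_ss = 1/(1+∞) = 0.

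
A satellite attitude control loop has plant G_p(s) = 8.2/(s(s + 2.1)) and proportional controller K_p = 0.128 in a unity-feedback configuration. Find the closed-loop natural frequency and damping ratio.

ω_n = 1.02 rad/s, ζ = 1.02

1 + K_p·G_p(s) = 0 gives s² + 2.1s + 1.05 = 0.
So ω_n² = 1.05 ⇒ ω_n = 1.024 rad/s, and ζ = 2.1/(2ω_n) = 1.02.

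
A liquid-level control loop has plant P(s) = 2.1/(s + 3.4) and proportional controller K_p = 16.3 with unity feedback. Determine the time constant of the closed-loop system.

τ = 0.0266 s

Closed-loop transfer function: T(s) = K_p·P(s)/(1 + K_p·P(s)) = 34.23/(s + 3.4 + 34.23) = 34.23/(s + 37.63).
Time constant τ = 1/37.63 = 0.0266 s.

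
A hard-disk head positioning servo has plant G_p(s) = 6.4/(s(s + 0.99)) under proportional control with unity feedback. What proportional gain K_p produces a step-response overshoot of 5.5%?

From %OS = 100·exp(−πζ/√(1−ζ²)) = 5.5%, ζ = −ln(0.055)/√(π²+ln²(0.055)) = 0.6783.
Characteristic equation s² + 0.99s + 6.4K_p = 0 gives ζ = 0.99/(2√(6.4K_p)).
Setting ζ = 0.6783: √(6.4K_p) = 0.99/(2·0.6783) = 0.7297, so K_p = 0.5325/6.4 = 0.0832.

K_p = 0.0832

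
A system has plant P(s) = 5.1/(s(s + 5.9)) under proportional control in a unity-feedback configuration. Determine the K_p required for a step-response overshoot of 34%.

K_p = 16.2

From %OS = 100·exp(−πζ/√(1−ζ²)) = 34%, ζ = −ln(0.34)/√(π²+ln²(0.34)) = 0.3248.
Characteristic equation s² + 5.9s + 5.1K_p = 0 gives ζ = 5.9/(2√(5.1K_p)).
Setting ζ = 0.3248: √(5.1K_p) = 5.9/(2·0.3248) = 9.083, so K_p = 82.5/5.1 = 16.2.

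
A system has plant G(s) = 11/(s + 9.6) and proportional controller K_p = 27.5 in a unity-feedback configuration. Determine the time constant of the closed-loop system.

τ = 0.0032 s

Closed-loop transfer function: T(s) = K_p·G(s)/(1 + K_p·G(s)) = 302.5/(s + 9.6 + 302.5) = 302.5/(s + 312.1).
Time constant τ = 1/312.1 = 0.0032 s.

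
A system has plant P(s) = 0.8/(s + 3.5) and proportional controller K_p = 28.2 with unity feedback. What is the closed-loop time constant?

Closed-loop transfer function: T(s) = K_p·P(s)/(1 + K_p·P(s)) = 22.56/(s + 3.5 + 22.56) = 22.56/(s + 26.06).
Time constant τ = 1/26.06 = 0.0384 s.

τ = 0.0384 s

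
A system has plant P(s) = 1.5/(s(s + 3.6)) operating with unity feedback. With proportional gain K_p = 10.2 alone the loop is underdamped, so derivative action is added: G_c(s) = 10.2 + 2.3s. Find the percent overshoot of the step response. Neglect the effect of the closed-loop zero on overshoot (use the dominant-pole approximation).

Forward path: (10.2 + 2.3s)·1.5/(s(s+3.6)). The closed-loop characteristic equation is s² + (3.6 + 1.5·2.3)s + 1.5·10.2 = 0.
That is s² + 7.05s + 15.3 = 0, so ω_n = 3.912 rad/s and ζ = 7.05/(2·3.912) = 0.9012.
%OS = 100·exp(−πζ/√(1−ζ²)) = 0.146%.

0.146%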